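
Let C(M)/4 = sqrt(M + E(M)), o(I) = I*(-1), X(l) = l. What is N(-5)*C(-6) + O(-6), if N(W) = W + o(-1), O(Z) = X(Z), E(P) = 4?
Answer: -6 - 16*I*sqrt(2) ≈ -6.0 - 22.627*I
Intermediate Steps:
o(I) = -I
O(Z) = Z
N(W) = 1 + W (N(W) = W - 1*(-1) = W + 1 = 1 + W)
C(M) = 4*sqrt(4 + M) (C(M) = 4*sqrt(M + 4) = 4*sqrt(4 + M))
N(-5)*C(-6) + O(-6) = (1 - 5)*(4*sqrt(4 - 6)) - 6 = -16*sqrt(-2) - 6 = -16*I*sqrt(2) - 6 = -6 - 16*I*sqrt(2)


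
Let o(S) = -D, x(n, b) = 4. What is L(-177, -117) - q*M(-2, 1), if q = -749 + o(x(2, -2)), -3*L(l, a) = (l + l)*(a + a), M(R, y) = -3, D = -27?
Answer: -29778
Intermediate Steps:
o(S) = 27 (o(S) = -1*(-27) = 27)
L(l, a) = -4*a*l/3 (L(l, a) = -(l + l)*(a + a)/3 = -2*l*2*a/3 = -4*a*l/3)
q = -722 (q = -749 + 27 = -722)
L(-177, -117) - q*M(-2, 1) = -4/3*(-117)*(-177) - (-722)*(-3) = -27612 - 1*2166 = -27612 - 2166 = -29778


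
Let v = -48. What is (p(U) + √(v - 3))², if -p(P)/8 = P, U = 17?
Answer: (136 - I*√51)² ≈ 18445.0 - 1942.5*I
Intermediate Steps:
p(P) = -8*P
(p(U) + √(v - 3))² = (-8*17 + √(-48 - 3))² = (-136 + √(-51))² = (-136 + I*√51)²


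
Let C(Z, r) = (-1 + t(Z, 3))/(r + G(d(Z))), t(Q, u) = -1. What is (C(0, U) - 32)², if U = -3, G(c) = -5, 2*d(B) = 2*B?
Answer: 16129/16 ≈ 1008.1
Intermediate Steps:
d(B) = B (d(B) = (2*B)/2 = B)
C(Z, r) = -2/(-5 + r) (C(Z, r) = (-1 - 1)/(r - 5) = -2/(-5 + r))
(C(0, U) - 32)² = (-2/(-5 - 3) - 32)² = (-2/(-8) - 32)² = (-2*(-⅛) - 32)² = (¼ - 32)² = (-127/4)² = 16129/16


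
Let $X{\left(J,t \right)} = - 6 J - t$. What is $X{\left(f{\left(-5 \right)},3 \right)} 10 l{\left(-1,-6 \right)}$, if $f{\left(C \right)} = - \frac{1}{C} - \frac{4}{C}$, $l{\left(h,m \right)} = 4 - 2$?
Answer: $-180$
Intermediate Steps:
$l{\left(h,m \right)} = 2$ ($l{\left(h,m \right)} = 4 - 2 = 2$)
$f{\left(C \right)} = - \frac{5}{C}$
$X{\left(J,t \right)} = - t - 6 J$
$X{\left(f{\left(-5 \right)},3 \right)} 10 l{\left(-1,-6 \right)} = \left(\left(-1\right) 3 - 6 \left(- \frac{5}{-5}\right)\right) 10 \cdot 2 = \left(-3 - 6 \left(\left(-5\right) \left(- \frac{1}{5}\right)\right)\right) 10 \cdot 2 = \left(-3 - 6\right) 10 \cdot 2 = \left(-9\right) 10 \cdot 2 = \left(-90\right) 2 = -180$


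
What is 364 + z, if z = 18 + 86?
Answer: 468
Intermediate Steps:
z = 104
364 + z = 364 + 104 = 468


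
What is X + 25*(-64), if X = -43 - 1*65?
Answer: -1708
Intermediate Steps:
X = -108 (X = -43 - 65 = -108)
X + 25*(-64) = -108 + 25*(-64) = -108 - 1600 = -1708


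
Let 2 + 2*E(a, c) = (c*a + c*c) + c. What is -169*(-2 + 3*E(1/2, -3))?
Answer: -1183/4 ≈ -295.75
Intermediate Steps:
E(a, c) = -1 + c/2 + c**2/2 + a*c/2 (E(a, c) = -1 + ((c*a + c*c) + c)/2 = -1 + ((a*c + c**2) + c)/2 = -1 + ((c**2 + a*c) + c)/2 = -1 + (c + c**2 + a*c)/2 = -1 + (c/2 + c**2/2 + a*c/2) = -1 + c/2 + c**2/2 + a*c/2)
-169*(-2 + 3*E(1/2, -3)) = -169*(-2 + 3*(-1 + (1/2)*(-3) + (1/2)*(-3)**2 + (1/2)*(1/2)*(-3))) = -169*(-2 + 3*(-1 - 3/2 + (1/2)*9 + (1/2)*(1*(1/2))*(-3))) = -169*(-2 + 3*(-1 - 3/2 + 9/2 + (1/2)*(1/2)*(-3))) = -169*(-2 + 3*(-1 - 3/2 + 9/2 - 3/4)) = -169*(-2 + 3*(5/4)) = -169*(-2 + 15/4) = -169*7/4 = -1183/4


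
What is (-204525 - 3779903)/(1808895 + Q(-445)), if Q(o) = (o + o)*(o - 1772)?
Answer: -3984428/3782025 ≈ -1.0535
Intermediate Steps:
Q(o) = 2*o*(-1772 + o) (Q(o) = (2*o)*(-1772 + o) = 2*o*(-1772 + o))
(-204525 - 3779903)/(1808895 + Q(-445)) = (-204525 - 3779903)/(1808895 + 2*(-445)*(-1772 - 445)) = -3984428/(1808895 + 2*(-445)*(-2217)) = -3984428/(1808895 + 1973130) = -3984428/3782025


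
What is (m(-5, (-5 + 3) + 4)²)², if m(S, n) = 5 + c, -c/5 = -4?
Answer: 390625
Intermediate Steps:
c = 20 (c = -5*(-4) = 20)
m(S, n) = 25 (m(S, n) = 5 + 20 = 25)
(m(-5, (-5 + 3) + 4)²)² = (25²)² = 625² = 390625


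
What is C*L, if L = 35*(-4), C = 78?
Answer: -10920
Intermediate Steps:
L = -140
C*L = 78*(-140) = -10920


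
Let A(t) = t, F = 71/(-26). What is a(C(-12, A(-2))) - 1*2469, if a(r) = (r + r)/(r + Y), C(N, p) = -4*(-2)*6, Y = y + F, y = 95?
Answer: -9001947/3647 ≈ -2468.3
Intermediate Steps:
F = -71/26 (F = 71*(-1/26) = -71/26 ≈ -2.7308)
Y = 2399/26 (Y = 95 - 71/26 = 2399/26 ≈ 92.269)
C(N, p) = 48 (C(N, p) = 8*6 = 48)
a(r) = 2*r/(2399/26 + r) (a(r) = (r + r)/(r + 2399/26) = (2*r)/(2399/26 + r) = 2*r/(2399/26 + r))
a(C(-12, A(-2))) - 1*2469 = 52*48/(2399 + 26*48) - 1*2469 = 52*48/(2399 + 1248) - 2469 = 52*48/3647 - 2469 = 52*48*(1/3647) - 2469 = 2496/3647 - 2469 = -9001947/3647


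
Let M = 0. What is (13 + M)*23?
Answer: 299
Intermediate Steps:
(13 + M)*23 = (13 + 0)*23 = 13*23 = 299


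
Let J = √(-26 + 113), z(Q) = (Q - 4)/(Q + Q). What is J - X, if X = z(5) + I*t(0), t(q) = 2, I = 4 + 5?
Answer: -181/10 + √87 ≈ -8.7726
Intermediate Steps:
I = 9
z(Q) = (-4 + Q)/(2*Q) (z(Q) = (-4 + Q)/((2*Q)) = (-4 + Q)*(1/(2*Q)) = (-4 + Q)/(2*Q))
J = √87 ≈ 9.3274
X = 181/10 (X = (½)*(-4 + 5)/5 + 9*2 = (½)*(⅕)*1 + 18 = ⅒ + 18 = 181/10 ≈ 18.100)
J - X = √87 - 1*181/10 = √87 - 181/10 = -181/10 + √87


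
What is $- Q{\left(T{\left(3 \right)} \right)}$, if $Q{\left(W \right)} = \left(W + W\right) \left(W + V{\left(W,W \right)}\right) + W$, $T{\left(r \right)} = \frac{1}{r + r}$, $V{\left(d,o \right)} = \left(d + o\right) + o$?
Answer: $- \frac{7}{18} \approx -0.38889$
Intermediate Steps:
$V{\left(d,o \right)} = d + 2 o$
$T{\left(r \right)} = \frac{1}{2 r}$
$Q{\left(W \right)} = W + 8 W^{2}$ ($Q{\left(W \right)} = \left(W + W\right) \left(W + \left(W + 2 W\right)\right) + W = 2 W \left(W + 3 W\right) + W = 2 W 4 W + W = 8 W^{2} + W = W + 8 W^{2}$)
$- Q{\left(T{\left(3 \right)} \right)} = - \frac{1}{2 \cdot 3} \left(1 + 8 \frac{1}{2 \cdot 3}\right) = - \frac{1}{2} \cdot \frac{1}{3} \left(1 + 8 \cdot \frac{1}{2} \cdot \frac{1}{3}\right) = - \frac{1 + 8 \cdot \frac{1}{6}}{6} = - \frac{1 + \frac{4}{3}}{6} = - \frac{7}{6 \cdot 3} = \left(-1\right) \frac{7}{18} = - \frac{7}{18}$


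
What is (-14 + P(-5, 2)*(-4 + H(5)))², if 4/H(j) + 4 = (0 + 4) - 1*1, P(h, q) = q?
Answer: 900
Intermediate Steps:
H(j) = -4 (H(j) = 4/(-4 + ((0 + 4) - 1*1)) = 4/(-4 + (4 - 1)) = 4/(-4 + 3) = 4/(-1) = 4*(-1) = -4)
(-14 + P(-5, 2)*(-4 + H(5)))² = (-14 + 2*(-4 - 4))² = (-14 + 2*(-8))² = (-14 - 16)² = (-30)² = 900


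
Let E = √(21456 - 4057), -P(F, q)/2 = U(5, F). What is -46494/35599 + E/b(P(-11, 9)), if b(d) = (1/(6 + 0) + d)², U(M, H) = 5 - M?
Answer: -46494/35599 + 36*√17399 ≈ 4747.3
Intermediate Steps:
P(F, q) = 0 (P(F, q) = -2*(5 - 1*5) = -2*(5 - 5) = -2*0 = 0)
E = √17399 ≈ 131.91
b(d) = (⅙ + d)² (b(d) = (1/6 + d)² = (⅙ + d)²)
-46494/35599 + E/b(P(-11, 9)) = -46494/35599 + √17399/(((1 + 6*0)²/36)) = -46494*1/35599 + √17399/(((1 + 0)²/36)) = -46494/35599 + √17399/(((1/36)*1²)) = -46494/35599 + √17399/(((1/36)*1)) = -46494/35599 + √17399/(1/36) = -46494/35599 + √17399*36 = -46494/35599 + 36*√17399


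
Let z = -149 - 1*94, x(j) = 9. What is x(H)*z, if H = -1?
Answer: -2187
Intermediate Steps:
z = -243 (z = -149 - 94 = -243)
x(H)*z = 9*(-243) = -2187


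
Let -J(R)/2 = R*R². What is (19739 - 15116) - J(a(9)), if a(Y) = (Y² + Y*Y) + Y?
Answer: 10005045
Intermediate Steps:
a(Y) = Y + 2*Y² (a(Y) = (Y² + Y²) + Y = 2*Y² + Y = Y + 2*Y²)
J(R) = -2*R³ (J(R) = -2*R*R² = -2*R³)
(19739 - 15116) - J(a(9)) = (19739 - 15116) - (-2)*(9*(1 + 2*9))³ = 4623 - (-2)*(9*(1 + 18))³ = 4623 - (-2)*(9*19)³ = 4623 - (-2)*171³ = 4623 - (-2)*5000211 = 4623 - 1*(-10000422) = 4623 + 10000422 = 10005045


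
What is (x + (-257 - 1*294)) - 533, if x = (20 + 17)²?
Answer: 285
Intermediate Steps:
x = 1369 (x = 37² = 1369)
(x + (-257 - 1*294)) - 533 = (1369 + (-257 - 1*294)) - 533 = (1369 + (-257 - 294)) - 533 = (1369 - 551) - 533 = 818 - 533 = 285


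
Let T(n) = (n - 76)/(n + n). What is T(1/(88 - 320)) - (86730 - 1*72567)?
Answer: -10693/2 ≈ -5346.5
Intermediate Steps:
T(n) = (-76 + n)/(2*n) (T(n) = (-76 + n)/((2*n)) = (-76 + n)*(1/(2*n)) = (-76 + n)/(2*n))
T(1/(88 - 320)) - (86730 - 1*72567) = (-76 + 1/(88 - 320))/(2*(1/(88 - 320))) - (86730 - 1*72567) = (-76 + 1/(-232))/(2*(1/(-232))) - (86730 - 72567) = (-76 - 1/232)/(2*(-1/232)) - 1*14163 = (1/2)*(-232)*(-17633/232) - 14163 = 17633/2 - 14163 = -10693/2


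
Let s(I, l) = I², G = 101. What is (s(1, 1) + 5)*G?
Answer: 606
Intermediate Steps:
(s(1, 1) + 5)*G = (1² + 5)*101 = (1 + 5)*101 = 6*101 = 606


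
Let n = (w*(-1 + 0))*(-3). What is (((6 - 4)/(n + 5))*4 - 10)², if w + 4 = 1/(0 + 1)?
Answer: 144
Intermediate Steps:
w = -3 (w = -4 + 1/(0 + 1) = -4 + 1/1 = -4 + 1 = -3)
n = -9 (n = -3*(-1 + 0)*(-3) = -3*(-1)*(-3) = 3*(-3) = -9)
(((6 - 4)/(n + 5))*4 - 10)² = (((6 - 4)/(-9 + 5))*4 - 10)² = ((2/(-4))*4 - 10)² = ((2*(-¼))*4 - 10)² = (-½*4 - 10)² = (-2 - 10)² = (-12)² = 144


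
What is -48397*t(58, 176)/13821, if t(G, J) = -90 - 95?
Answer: 8953445/13821 ≈ 647.81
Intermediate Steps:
t(G, J) = -185
-48397*t(58, 176)/13821 = -48397/(13821/(-185)) = -48397/(13821*(-1/185)) = -48397/(-13821/185) = -48397*(-185/13821) = 8953445/13821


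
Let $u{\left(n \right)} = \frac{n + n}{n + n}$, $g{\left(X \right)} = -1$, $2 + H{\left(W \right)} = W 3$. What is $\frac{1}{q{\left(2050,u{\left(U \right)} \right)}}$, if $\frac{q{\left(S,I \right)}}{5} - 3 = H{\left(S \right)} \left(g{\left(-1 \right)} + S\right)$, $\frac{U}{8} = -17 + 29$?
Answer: $\frac{1}{62986275} \approx 1.5876 \cdot 10^{-8}$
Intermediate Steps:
$U = 96$ ($U = 8 \left(-17 + 29\right) = 8 \cdot 12 = 96$)
$H{\left(W \right)} = -2 + 3 W$ ($H{\left(W \right)} = -2 + W 3 = -2 + 3 W$)
$u{\left(n \right)} = 1$ ($u{\left(n \right)} = \frac{2 n}{2 n} = 2 n \frac{1}{2 n} = 1$)
$q{\left(S,I \right)} = 15 + 5 \left(-1 + S\right) \left(-2 + 3 S\right)$ ($q{\left(S,I \right)} = 15 + 5 \left(-2 + 3 S\right) \left(-1 + S\right) = 15 + 5 \left(-1 + S\right) \left(-2 + 3 S\right)$)
$\frac{1}{q{\left(2050,u{\left(U \right)} \right)}} = \frac{1}{25 - 51250 + 15 \cdot 2050^{2}} = \frac{1}{25 - 51250 + 15 \cdot 4202500} = \frac{1}{25 - 51250 + 63037500} = \frac{1}{62986275}$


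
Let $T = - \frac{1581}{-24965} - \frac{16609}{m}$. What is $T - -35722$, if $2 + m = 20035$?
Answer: $\frac{17865041019578}{500123845} \approx 35721.0$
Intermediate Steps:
$m = 20033$ ($m = -2 + 20035 = 20033$)
$T = - \frac{382971512}{500123845}$ ($T = - \frac{1581}{-24965} - \frac{16609}{20033} = \left(-1581\right) \left(- \frac{1}{24965}\right) - \frac{16609}{20033} = \frac{1581}{24965} - \frac{16609}{20033} = - \frac{382971512}{500123845} \approx -0.76575$)
$T - -35722 = - \frac{382971512}{500123845} - -35722 = - \frac{382971512}{500123845} + 35722 = \frac{17865041019578}{500123845}$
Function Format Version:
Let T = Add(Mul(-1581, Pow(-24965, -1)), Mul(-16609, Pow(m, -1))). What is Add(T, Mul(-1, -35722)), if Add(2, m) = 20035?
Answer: Rational(17865041019578, 500123845) ≈ 35721.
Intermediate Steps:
m = 20033 (m = Add(-2, 20035) = 20033)
T = Rational(-382971512, 500123845) (T = Add(Mul(-1581, Pow(-24965, -1)), Mul(-16609, Pow(20033, -1))) = Add(Mul(-1581, Rational(-1, 24965)), Mul(-16609, Rational(1, 20033))) = Add(Rational(1581, 24965), Rational(-16609, 20033)) = Rational(-382971512, 500123845) ≈ -0.76575)
Add(T, Mul(-1, -35722)) = Add(Rational(-382971512, 500123845), Mul(-1, -35722)) = Add(Rational(-382971512, 500123845), 35722) = Rational(17865041019578, 500123845)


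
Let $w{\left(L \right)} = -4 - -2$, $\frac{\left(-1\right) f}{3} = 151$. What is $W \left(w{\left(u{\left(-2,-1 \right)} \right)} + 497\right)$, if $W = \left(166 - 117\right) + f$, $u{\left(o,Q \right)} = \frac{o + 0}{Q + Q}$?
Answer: $-199980$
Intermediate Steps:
$f = -453$ ($f = \left(-3\right) 151 = -453$)
$u{\left(o,Q \right)} = \frac{o}{2 Q}$
$w{\left(L \right)} = -2$ ($w{\left(L \right)} = -4 + 2 = -2$)
$W = -404$ ($W = \left(166 - 117\right) - 453 = 49 - 453 = -404$)
$W \left(w{\left(u{\left(-2,-1 \right)} \right)} + 497\right) = - 404 \left(-2 + 497\right) = \left(-404\right) 495 = -199980$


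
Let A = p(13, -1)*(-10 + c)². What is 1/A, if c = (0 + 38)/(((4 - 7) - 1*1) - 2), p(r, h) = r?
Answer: 9/31213 ≈ 0.00028834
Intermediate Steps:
c = -19/3 (c = 38/((-3 - 1) - 2) = 38/(-4 - 2) = 38/(-6) = 38*(-⅙) = -19/3 ≈ -6.3333)
A = 31213/9 (A = 13*(-10 - 19/3)² = 13*(-49/3)² = 13*(2401/9) = 31213/9 ≈ 3468.1)
1/A = 1/(31213/9) = 9/31213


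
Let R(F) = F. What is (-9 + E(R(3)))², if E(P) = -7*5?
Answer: 1936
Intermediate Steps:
E(P) = -35
(-9 + E(R(3)))² = (-9 - 35)² = (-44)² = 1936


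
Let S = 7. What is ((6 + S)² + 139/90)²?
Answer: 235591801/8100 ≈ 29085.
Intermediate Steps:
((6 + S)² + 139/90)² = ((6 + 7)² + 139/90)² = (13² + 139*(1/90))² = (169 + 139/90)² = (15349/90)² = 235591801/8100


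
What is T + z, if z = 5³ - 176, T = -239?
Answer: -290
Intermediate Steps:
z = -51 (z = 125 - 176 = -51)
T + z = -239 - 51 = -290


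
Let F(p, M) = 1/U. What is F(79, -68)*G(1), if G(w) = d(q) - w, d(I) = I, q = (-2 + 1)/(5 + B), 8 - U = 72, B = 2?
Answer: 1/56 ≈ 0.017857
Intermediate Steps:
U = -64 (U = 8 - 1*72 = 8 - 72 = -64)
q = -⅐ (q = (-2 + 1)/(5 + 2) = -1/7 = -1*⅐ = -⅐ ≈ -0.14286)
F(p, M) = -1/64 (F(p, M) = 1/(-64) = -1/64)
G(w) = -⅐ - w
F(79, -68)*G(1) = -(-⅐ - 1*1)/64 = -(-⅐ - 1)/64 = -1/64*(-8/7) = 1/56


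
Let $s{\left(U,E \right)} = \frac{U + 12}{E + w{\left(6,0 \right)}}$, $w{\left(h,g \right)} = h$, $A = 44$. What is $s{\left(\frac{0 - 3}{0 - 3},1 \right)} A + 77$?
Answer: $\frac{1111}{7} \approx 158.71$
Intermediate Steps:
$s{\left(U,E \right)} = \frac{12 + U}{6 + E}$ ($s{\left(U,E \right)} = \frac{U + 12}{E + 6} = \frac{12 + U}{6 + E}$)
$s{\left(\frac{0 - 3}{0 - 3},1 \right)} A + 77 = \frac{12 + \frac{0 - 3}{0 - 3}}{6 + 1} \cdot 44 + 77 = \frac{12 - \frac{3}{-3}}{7} \cdot 44 + 77 = \frac{12 - -1}{7} \cdot 44 + 77 = \frac{12 + 1}{7} \cdot 44 + 77 = \frac{1}{7} \cdot 13 \cdot 44 + 77 = \frac{13}{7} \cdot 44 + 77 = \frac{572}{7} + 77 = \frac{1111}{7}$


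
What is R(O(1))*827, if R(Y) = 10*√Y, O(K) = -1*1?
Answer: 8270*I ≈ 8270.0*I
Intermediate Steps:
O(K) = -1
R(O(1))*827 = (10*√(-1))*827 = (10*I)*827 = 8270*I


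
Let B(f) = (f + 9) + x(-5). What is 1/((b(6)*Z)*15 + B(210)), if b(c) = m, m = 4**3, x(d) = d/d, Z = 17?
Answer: 1/16540 ≈ 6.0459e-5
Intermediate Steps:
x(d) = 1
m = 64
b(c) = 64
B(f) = 10 + f (B(f) = (f + 9) + 1 = (9 + f) + 1 = 10 + f)
1/((b(6)*Z)*15 + B(210)) = 1/((64*17)*15 + (10 + 210)) = 1/(1088*15 + 220) = 1/(16320 + 220) = 1/16540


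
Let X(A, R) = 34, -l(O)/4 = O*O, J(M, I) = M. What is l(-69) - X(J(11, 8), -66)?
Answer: -19078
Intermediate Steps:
l(O) = -4*O² (l(O) = -4*O*O = -4*O²)
l(-69) - X(J(11, 8), -66) = -4*(-69)² - 1*34 = -4*4761 - 34 = -19044 - 34 = -19078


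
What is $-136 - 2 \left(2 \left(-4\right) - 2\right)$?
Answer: $-116$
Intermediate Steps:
$-136 - 2 \left(2 \left(-4\right) - 2\right) = -136 - 2 \left(-8 - 2\right) = -136 - -20 = -136 + 20 = -116$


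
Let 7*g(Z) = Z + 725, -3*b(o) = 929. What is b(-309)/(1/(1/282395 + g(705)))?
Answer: -375153292153/5930295 ≈ -63261.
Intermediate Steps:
b(o) = -929/3 (b(o) = -1/3*929 = -929/3)
g(Z) = 725/7 + Z/7 (g(Z) = (Z + 725)/7 = (725 + Z)/7 = 725/7 + Z/7)
b(-309)/(1/(1/282395 + g(705))) = -(190200098878/5930295 + 218315/7) = -929/(3*(1/(1/282395 + (725/7 + 705/7)))) = -929/(3*(1/(1/282395 + 1430/7))) = -929/(3*(1/(403824857/1976765))) = -929/(3*1976765/403824857) = -929/3*403824857/1976765 = -375153292153/5930295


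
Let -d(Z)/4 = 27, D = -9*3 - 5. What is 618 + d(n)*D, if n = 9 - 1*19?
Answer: 4074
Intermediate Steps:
n = -10 (n = 9 - 19 = -10)
D = -32 (D = -27 - 5 = -32)
d(Z) = -108 (d(Z) = -4*27 = -108)
618 + d(n)*D = 618 - 108*(-32) = 618 + 3456 = 4074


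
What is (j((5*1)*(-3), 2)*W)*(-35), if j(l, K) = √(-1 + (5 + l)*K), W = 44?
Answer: -1540*I*√21 ≈ -7057.2*I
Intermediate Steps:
j(l, K) = √(-1 + K*(5 + l))
(j((5*1)*(-3), 2)*W)*(-35) = (√(-1 + 5*2 + 2*((5*1)*(-3)))*44)*(-35) = (√(-1 + 10 + 2*(5*(-3)))*44)*(-35) = (√(-1 + 10 + 2*(-15))*44)*(-35) = (√(-1 + 10 - 30)*44)*(-35) = (√(-21)*44)*(-35) = ((I*√21)*44)*(-35) = (44*I*√21)*(-35) = -1540*I*√21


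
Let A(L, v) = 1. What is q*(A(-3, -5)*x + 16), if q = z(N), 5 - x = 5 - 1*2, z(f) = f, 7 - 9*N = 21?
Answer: -28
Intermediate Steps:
N = -14/9 (N = 7/9 - 1/9*21 = 7/9 - 7/3 = -14/9 ≈ -1.5556)
x = 2 (x = 5 - (5 - 1*2) = 5 - (5 - 2) = 5 - 1*3 = 5 - 3 = 2)
q = -14/9 ≈ -1.5556
q*(A(-3, -5)*x + 16) = -14*(1*2 + 16)/9 = -14*(2 + 16)/9 = -14/9*18 = -28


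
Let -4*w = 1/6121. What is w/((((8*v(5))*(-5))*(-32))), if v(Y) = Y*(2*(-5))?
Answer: 1/1566976000 ≈ 6.3817e-10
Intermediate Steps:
w = -1/24484 (w = -¼/6121 = -¼*1/6121 = -1/24484 ≈ -4.0843e-5)
v(Y) = -10*Y (v(Y) = Y*(-10) = -10*Y)
w/((((8*v(5))*(-5))*(-32))) = -1/(24484*(((8*(-10*5))*(-5))*(-32))) = -1/(24484*(((8*(-50))*(-5))*(-32))) = -1/(24484*(-400*(-5)*(-32))) = -1/(24484*(2000*(-32))) = -1/24484/(-64000) = -1/24484*(-1/64000) = 1/1566976000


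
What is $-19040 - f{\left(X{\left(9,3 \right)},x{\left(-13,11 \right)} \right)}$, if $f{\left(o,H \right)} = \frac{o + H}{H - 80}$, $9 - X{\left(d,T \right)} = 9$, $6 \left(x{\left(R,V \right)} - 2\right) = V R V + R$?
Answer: $- \frac{19554867}{1027} \approx -19041.0$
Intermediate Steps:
$x{\left(R,V \right)} = 2 + \frac{R}{6} + \frac{R V^{2}}{6}$ ($x{\left(R,V \right)} = 2 + \frac{V R V + R}{6} = 2 + \frac{R V V + R}{6} = 2 + \frac{R V^{2} + R}{6} = 2 + \frac{R + R V^{2}}{6} = 2 + \left(\frac{R}{6} + \frac{R V^{2}}{6}\right) = 2 + \frac{R}{6} + \frac{R V^{2}}{6}$)
$X{\left(d,T \right)} = 0$ ($X{\left(d,T \right)} = 9 - 9 = 0$)
$f{\left(o,H \right)} = \frac{H + o}{-80 + H}$
$-19040 - f{\left(X{\left(9,3 \right)},x{\left(-13,11 \right)} \right)} = -19040 - \frac{\left(2 + \frac{1}{6} \left(-13\right) + \frac{1}{6} \left(-13\right) 11^{2}\right) + 0}{-80 + \left(2 + \frac{1}{6} \left(-13\right) + \frac{1}{6} \left(-13\right) 11^{2}\right)} = -19040 - \frac{\left(2 - \frac{13}{6} + \frac{1}{6} \left(-13\right) 121\right) + 0}{-80 + \left(2 - \frac{13}{6} + \frac{1}{6} \left(-13\right) 121\right)} = -19040 - \frac{\left(2 - \frac{13}{6} - \frac{1573}{6}\right) + 0}{-80 - \frac{787}{3}} = -19040 - \frac{- \frac{787}{3} + 0}{-80 - \frac{787}{3}} = -19040 - \frac{1}{- \frac{1027}{3}} \left(- \frac{787}{3}\right) = -19040 - \left(- \frac{3}{1027}\right) \left(- \frac{787}{3}\right) = -19040 - \frac{787}{1027} = - \frac{19554867}{1027}$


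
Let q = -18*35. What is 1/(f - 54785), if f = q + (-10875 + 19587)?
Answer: -1/46703 ≈ -2.1412e-5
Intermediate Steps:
q = -630
f = 8082 (f = -630 + (-10875 + 19587) = -630 + 8712 = 8082)
1/(f - 54785) = 1/(8082 - 54785) = 1/(-46703) = -1/46703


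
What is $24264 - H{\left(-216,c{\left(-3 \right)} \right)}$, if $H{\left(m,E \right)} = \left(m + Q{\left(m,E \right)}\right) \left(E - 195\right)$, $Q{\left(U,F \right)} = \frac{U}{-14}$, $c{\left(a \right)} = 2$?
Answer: $- \frac{101124}{7} \approx -14446.0$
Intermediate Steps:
$Q{\left(U,F \right)} = - \frac{U}{14}$ ($Q{\left(U,F \right)} = U \left(- \frac{1}{14}\right) = - \frac{U}{14}$)
$H{\left(m,E \right)} = \frac{13 m \left(-195 + E\right)}{14}$ ($H{\left(m,E \right)} = \left(m - \frac{m}{14}\right) \left(E - 195\right) = \frac{13 m}{14} \left(-195 + E\right) = \frac{13 m \left(-195 + E\right)}{14}$)
$24264 - H{\left(-216,c{\left(-3 \right)} \right)} = 24264 - \frac{13}{14} \left(-216\right) \left(-195 + 2\right) = 24264 - \frac{13}{14} \left(-216\right) \left(-193\right) = 24264 - \frac{270972}{7} = - \frac{101124}{7}$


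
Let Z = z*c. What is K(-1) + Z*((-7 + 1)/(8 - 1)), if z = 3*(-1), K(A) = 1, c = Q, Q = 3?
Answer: 61/7 ≈ 8.7143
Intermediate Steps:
c = 3
z = -3
Z = -9 (Z = -3*3 = -9)
K(-1) + Z*((-7 + 1)/(8 - 1)) = 1 - 9*(-7 + 1)/(8 - 1) = 1 - (-54)/7 = 1 - 9*(-6/7) = 1 + 54/7 = 61/7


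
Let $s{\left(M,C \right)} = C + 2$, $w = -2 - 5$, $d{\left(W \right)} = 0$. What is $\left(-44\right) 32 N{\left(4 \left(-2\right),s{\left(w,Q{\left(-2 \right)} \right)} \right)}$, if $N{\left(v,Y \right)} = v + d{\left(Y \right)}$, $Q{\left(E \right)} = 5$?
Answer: $11264$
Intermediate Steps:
$w = -7$
$s{\left(M,C \right)} = 2 + C$
$N{\left(v,Y \right)} = v$ ($N{\left(v,Y \right)} = v + 0 = v$)
$\left(-44\right) 32 N{\left(4 \left(-2\right),s{\left(w,Q{\left(-2 \right)} \right)} \right)} = \left(-44\right) 32 \cdot 4 \left(-2\right) = \left(-1408\right) \left(-8\right) = 11264$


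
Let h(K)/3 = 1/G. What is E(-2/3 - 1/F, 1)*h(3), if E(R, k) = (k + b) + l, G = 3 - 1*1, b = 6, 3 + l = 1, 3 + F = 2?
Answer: 15/2 ≈ 7.5000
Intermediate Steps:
F = -1 (F = -3 + 2 = -1)
l = -2 (l = -3 + 1 = -2)
G = 2 (G = 3 - 1 = 2)
h(K) = 3/2
E(R, k) = 4 + k (E(R, k) = (k + 6) - 2 = (6 + k) - 2 = 4 + k)
E(-2/3 - 1/F, 1)*h(3) = (4 + 1)*(3/2) = 5*(3/2) = 15/2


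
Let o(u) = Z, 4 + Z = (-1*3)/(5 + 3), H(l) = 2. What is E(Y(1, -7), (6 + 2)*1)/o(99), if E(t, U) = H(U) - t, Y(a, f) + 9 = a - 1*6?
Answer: -128/35 ≈ -3.6571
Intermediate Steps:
Y(a, f) = -15 + a (Y(a, f) = -9 + (a - 1*6) = -9 + (a - 6) = -9 + (-6 + a) = -15 + a)
Z = -35/8 (Z = -4 + (-1*3)/(5 + 3) = -4 - 3/8 = -35/8 ≈ -4.3750)
o(u) = -35/8
E(t, U) = 2 - t
E(Y(1, -7), (6 + 2)*1)/o(99) = (2 - (-15 + 1))/(-35/8) = (2 - 1*(-14))*(-8/35) = (2 + 14)*(-8/35) = 16*(-8/35) = -128/35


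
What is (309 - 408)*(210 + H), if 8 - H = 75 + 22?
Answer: -11979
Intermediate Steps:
H = -89 (H = 8 - (75 + 22) = 8 - 1*97 = 8 - 97 = -89)
(309 - 408)*(210 + H) = (309 - 408)*(210 - 89) = -99*121 = -11979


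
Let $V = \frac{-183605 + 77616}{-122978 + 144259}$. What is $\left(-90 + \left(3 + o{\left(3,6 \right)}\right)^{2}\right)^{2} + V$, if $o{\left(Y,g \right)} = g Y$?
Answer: $\frac{201671884}{1637} \approx 1.232 \cdot 10^{5}$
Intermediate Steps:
$o{\left(Y,g \right)} = Y g$
$V = - \frac{8153}{1637}$ ($V = - \frac{105989}{21281} = \left(-105989\right) \frac{1}{21281} = - \frac{8153}{1637} \approx -4.9805$)
$\left(-90 + \left(3 + o{\left(3,6 \right)}\right)^{2}\right)^{2} + V = \left(-90 + \left(3 + 3 \cdot 6\right)^{2}\right)^{2} - \frac{8153}{1637} = \left(-90 + \left(3 + 18\right)^{2}\right)^{2} - \frac{8153}{1637} = \left(-90 + 21^{2}\right)^{2} - \frac{8153}{1637} = \left(-90 + 441\right)^{2} - \frac{8153}{1637} = 351^{2} - \frac{8153}{1637} = 123201 - \frac{8153}{1637} = \frac{201671884}{1637}$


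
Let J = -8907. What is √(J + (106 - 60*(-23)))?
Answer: I*√7421 ≈ 86.145*I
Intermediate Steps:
√(J + (106 - 60*(-23))) = √(-8907 + (106 - 60*(-23))) = √(-8907 + (106 + 1380)) = √(-8907 + 1486) = √(-7421) = I*√7421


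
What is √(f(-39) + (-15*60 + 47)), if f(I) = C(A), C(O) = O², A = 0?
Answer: I*√853 ≈ 29.206*I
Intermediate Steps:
f(I) = 0 (f(I) = 0² = 0)
√(f(-39) + (-15*60 + 47)) = √(0 + (-15*60 + 47)) = √(0 + (-900 + 47)) = √(0 - 853) = √(-853) = I*√853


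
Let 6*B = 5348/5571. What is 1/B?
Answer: 16713/2674 ≈ 6.2502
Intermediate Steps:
B = 2674/16713 (B = (5348/5571)/6 = (5348*(1/5571))/6 = (1/6)*(5348/5571) = 2674/16713 ≈ 0.16000)
1/B = 1/(2674/16713) = 16713/2674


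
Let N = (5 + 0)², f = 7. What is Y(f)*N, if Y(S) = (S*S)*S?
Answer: 8575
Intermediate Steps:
N = 25 (N = 5² = 25)
Y(S) = S³ (Y(S) = S²*S = S³)
Y(f)*N = 7³*25 = 343*25 = 8575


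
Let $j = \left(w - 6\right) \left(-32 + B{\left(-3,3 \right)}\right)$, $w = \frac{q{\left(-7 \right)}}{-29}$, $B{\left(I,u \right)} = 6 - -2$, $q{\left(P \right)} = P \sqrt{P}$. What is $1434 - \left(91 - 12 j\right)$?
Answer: $3071 - \frac{2016 i \sqrt{7}}{29} \approx 3071.0 - 183.93 i$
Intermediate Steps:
$q{\left(P \right)} = P^{\frac{3}{2}}$
$B{\left(I,u \right)} = 8$ ($B{\left(I,u \right)} = 6 + 2 = 8$)
$w = \frac{7 i \sqrt{7}}{29}$ ($w = \frac{\left(-7\right)^{\frac{3}{2}}}{-29} = - 7 i \sqrt{7} \left(- \frac{1}{29}\right) = \frac{7 i \sqrt{7}}{29} \approx 0.63863 i$)
$j = 144 - \frac{168 i \sqrt{7}}{29}$ ($j = \left(\frac{7 i \sqrt{7}}{29} - 6\right) \left(-32 + 8\right) = \left(-6 + \frac{7 i \sqrt{7}}{29}\right) \left(-24\right) = 144 - \frac{168 i \sqrt{7}}{29} \approx 144.0 - 15.327 i$)
$1434 - \left(91 - 12 j\right) = 1434 - \left(91 - 12 \left(144 - \frac{168 i \sqrt{7}}{29}\right)\right) = 1434 - \left(91 - \left(1728 - \frac{2016 i \sqrt{7}}{29}\right)\right) = 1434 - \left(-1637 + \frac{2016 i \sqrt{7}}{29}\right) = 1434 + \left(1637 - \frac{2016 i \sqrt{7}}{29}\right) = 3071 - \frac{2016 i \sqrt{7}}{29}$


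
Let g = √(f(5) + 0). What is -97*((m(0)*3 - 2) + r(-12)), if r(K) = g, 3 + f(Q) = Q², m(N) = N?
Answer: 194 - 97*√22 ≈ -260.97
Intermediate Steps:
f(Q) = -3 + Q²
g = √22 (g = √((-3 + 5²) + 0) = √((-3 + 25) + 0) = √(22 + 0) = √22 ≈ 4.6904)
r(K) = √22
-97*((m(0)*3 - 2) + r(-12)) = -97*((0*3 - 2) + √22) = -97*((0 - 2) + √22) = -97*(-2 + √22) = 194 - 97*√22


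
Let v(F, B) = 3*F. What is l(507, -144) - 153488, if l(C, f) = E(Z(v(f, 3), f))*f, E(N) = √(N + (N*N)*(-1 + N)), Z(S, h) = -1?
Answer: -153488 - 144*I*√3 ≈ -1.5349e+5 - 249.42*I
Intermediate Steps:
E(N) = √(N + N²*(-1 + N))
l(C, f) = I*f*√3 (l(C, f) = √(-(1 + (-1)² - 1*(-1)))*f = √(-(1 + 1 + 1))*f = √(-1*3)*f = √(-3)*f = (I*√3)*f = I*f*√3)
l(507, -144) - 153488 = I*(-144)*√3 - 153488 = -144*I*√3 - 153488 = -153488 - 144*I*√3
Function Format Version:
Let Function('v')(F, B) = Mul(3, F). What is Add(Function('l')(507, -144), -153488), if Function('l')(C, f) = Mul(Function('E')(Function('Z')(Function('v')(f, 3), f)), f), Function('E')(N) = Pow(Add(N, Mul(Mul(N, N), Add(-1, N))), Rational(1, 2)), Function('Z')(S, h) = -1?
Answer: Add(-153488, Mul(-144, I, Pow(3, Rational(1, 2)))) ≈ Add(-1.5349e+5, Mul(-249.42, I))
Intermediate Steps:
Function('E')(N) = Pow(Add(N, Mul(Pow(N, 2), Add(-1, N))), Rational(1, 2))
Function('l')(C, f) = Mul(I, f, Pow(3, Rational(1, 2))) (Function('l')(C, f) = Mul(Pow(Mul(-1, Add(1, Pow(-1, 2), Mul(-1, -1))), Rational(1, 2)), f) = Mul(Pow(Mul(-1, Add(1, 1, 1)), Rational(1, 2)), f) = Mul(Pow(Mul(-1, 3), Rational(1, 2)), f) = Mul(Pow(-3, Rational(1, 2)), f) = Mul(Mul(I, Pow(3, Rational(1, 2))), f) = Mul(I, f, Pow(3, Rational(1, 2))))
Add(Function('l')(507, -144), -153488) = Add(Mul(I, -144, Pow(3, Rational(1, 2))), -153488) = Add(Mul(-144, I, Pow(3, Rational(1, 2))), -153488) = Add(-153488, Mul(-144, I, Pow(3, Rational(1, 2))))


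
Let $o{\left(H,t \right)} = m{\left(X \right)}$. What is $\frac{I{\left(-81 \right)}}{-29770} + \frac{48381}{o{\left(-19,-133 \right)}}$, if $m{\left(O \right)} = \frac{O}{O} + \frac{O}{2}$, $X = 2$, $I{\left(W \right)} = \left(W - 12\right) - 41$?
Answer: $\frac{720151319}{29770} \approx 24191.0$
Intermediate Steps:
$I{\left(W \right)} = -53 + W$ ($I{\left(W \right)} = \left(-12 + W\right) - 41 = -53 + W$)
$m{\left(O \right)} = 1 + \frac{O}{2}$ ($m{\left(O \right)} = 1 + O \frac{1}{2} = 1 + \frac{O}{2}$)
$o{\left(H,t \right)} = 2$ ($o{\left(H,t \right)} = 1 + \frac{1}{2} \cdot 2 = 1 + 1 = 2$)
$\frac{I{\left(-81 \right)}}{-29770} + \frac{48381}{o{\left(-19,-133 \right)}} = \frac{-53 - 81}{-29770} + \frac{48381}{2} = \left(-134\right) \left(- \frac{1}{29770}\right) + 48381 \cdot \frac{1}{2} = \frac{67}{14885} + \frac{48381}{2} = \frac{720151319}{29770}$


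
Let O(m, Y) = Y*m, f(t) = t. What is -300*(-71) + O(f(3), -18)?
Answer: 21246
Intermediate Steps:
-300*(-71) + O(f(3), -18) = -300*(-71) - 18*3 = 21300 - 54 = 21246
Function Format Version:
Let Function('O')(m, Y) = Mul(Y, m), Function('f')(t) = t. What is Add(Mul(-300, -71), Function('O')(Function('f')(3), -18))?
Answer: 21246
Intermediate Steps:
Add(Mul(-300, -71), Function('O')(Function('f')(3), -18)) = Add(Mul(-300, -71), Mul(-18, 3)) = Add(21300, -54) = 21246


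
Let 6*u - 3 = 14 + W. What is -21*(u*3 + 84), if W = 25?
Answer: -2205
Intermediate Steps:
u = 7 (u = 1/2 + (14 + 25)/6 = 1/2 + (1/6)*39 = 1/2 + 13/2 = 7)
-21*(u*3 + 84) = -21*(7*3 + 84) = -21*(21 + 84) = -21*105 = -2205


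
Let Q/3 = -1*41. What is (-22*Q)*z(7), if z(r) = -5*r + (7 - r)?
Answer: -94710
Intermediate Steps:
Q = -123 (Q = 3*(-1*41) = 3*(-41) = -123)
z(r) = 7 - 6*r
(-22*Q)*z(7) = (-22*(-123))*(7 - 6*7) = 2706*(7 - 42) = 2706*(-35) = -94710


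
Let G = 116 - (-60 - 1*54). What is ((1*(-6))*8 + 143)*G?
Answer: 21850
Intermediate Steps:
G = 230 (G = 116 - (-60 - 54) = 116 - 1*(-114) = 116 + 114 = 230)
((1*(-6))*8 + 143)*G = ((1*(-6))*8 + 143)*230 = (-6*8 + 143)*230 = (-48 + 143)*230 = 95*230 = 21850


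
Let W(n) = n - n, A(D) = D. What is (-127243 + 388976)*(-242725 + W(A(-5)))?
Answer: -63529142425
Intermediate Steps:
W(n) = 0
(-127243 + 388976)*(-242725 + W(A(-5))) = (-127243 + 388976)*(-242725 + 0) = 261733*(-242725) = -63529142425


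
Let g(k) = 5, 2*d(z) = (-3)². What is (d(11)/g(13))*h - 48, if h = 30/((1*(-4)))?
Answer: -219/4 ≈ -54.750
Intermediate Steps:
d(z) = 9/2 (d(z) = (½)*(-3)² = (½)*9 = 9/2)
h = -15/2 (h = 30/(-4) = 30*(-¼) = -15/2 ≈ -7.5000)
(d(11)/g(13))*h - 48 = ((9/2)/5)*(-15/2) - 48 = ((9/2)*(⅕))*(-15/2) - 48 = (9/10)*(-15/2) - 48 = -27/4 - 48 = -219/4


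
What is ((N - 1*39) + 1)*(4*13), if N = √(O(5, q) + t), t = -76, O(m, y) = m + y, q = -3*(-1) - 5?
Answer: -1976 + 52*I*√73 ≈ -1976.0 + 444.29*I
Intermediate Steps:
q = -2 (q = 3 - 5 = -2)
N = I*√73 (N = √((5 - 2) - 76) = √(3 - 76) = √(-73) = I*√73 ≈ 8.544*I)
((N - 1*39) + 1)*(4*13) = ((I*√73 - 1*39) + 1)*(4*13) = ((I*√73 - 39) + 1)*52 = ((-39 + I*√73) + 1)*52 = (-38 + I*√73)*52 = -1976 + 52*I*√73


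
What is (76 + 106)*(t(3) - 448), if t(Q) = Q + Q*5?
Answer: -78260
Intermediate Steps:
t(Q) = 6*Q (t(Q) = Q + 5*Q = 6*Q)
(76 + 106)*(t(3) - 448) = (76 + 106)*(6*3 - 448) = 182*(18 - 448) = 182*(-430) = -78260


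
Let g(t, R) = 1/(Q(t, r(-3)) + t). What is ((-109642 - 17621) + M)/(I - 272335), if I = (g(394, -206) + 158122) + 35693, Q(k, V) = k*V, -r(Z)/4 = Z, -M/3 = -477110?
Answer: -2226477058/134059813 ≈ -16.608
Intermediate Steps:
M = 1431330 (M = -3*(-477110) = 1431330)
r(Z) = -4*Z
Q(k, V) = V*k
g(t, R) = 1/(13*t) (g(t, R) = 1/((-4*(-3))*t + t) = 1/(12*t + t) = 1/(13*t))
I = 992720431/5122 (I = ((1/13)/394 + 158122) + 35693 = ((1/13)*(1/394) + 158122) + 35693 = (1/5122 + 158122) + 35693 = 809900885/5122 + 35693 = 992720431/5122 ≈ 1.9382e+5)
((-109642 - 17621) + M)/(I - 272335) = ((-109642 - 17621) + 1431330)/(992720431/5122 - 272335) = (-127263 + 1431330)/(-402179439/5122) = 1304067*(-5122/402179439) = -2226477058/134059813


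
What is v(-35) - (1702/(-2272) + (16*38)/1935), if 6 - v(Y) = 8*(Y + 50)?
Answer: -249634243/2198160 ≈ -113.57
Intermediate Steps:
v(Y) = -394 - 8*Y (v(Y) = 6 - 8*(Y + 50) = 6 - 8*(50 + Y) = 6 - (400 + 8*Y) = 6 + (-400 - 8*Y) = -394 - 8*Y)
v(-35) - (1702/(-2272) + (16*38)/1935) = (-394 - 8*(-35)) - (1702/(-2272) + (16*38)/1935) = (-394 + 280) - (1702*(-1/2272) + 608*(1/1935)) = -114 - (-851/1136 + 608/1935) = -114 - 1*(-955997/2198160) = -114 + 955997/2198160 = -249634243/2198160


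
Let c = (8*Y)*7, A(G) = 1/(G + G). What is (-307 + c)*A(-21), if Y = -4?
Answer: 177/14 ≈ 12.643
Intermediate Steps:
A(G) = 1/(2*G)
c = -224 (c = (8*(-4))*7 = -32*7 = -224)
(-307 + c)*A(-21) = (-307 - 224)*((1/2)/(-21)) = -531*(-1)/(2*21) = -531*(-1/42) = 177/14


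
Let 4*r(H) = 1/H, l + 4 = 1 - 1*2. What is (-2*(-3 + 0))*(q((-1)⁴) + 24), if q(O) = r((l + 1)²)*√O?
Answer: 4611/32 ≈ 144.09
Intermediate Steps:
l = -5 (l = -4 + (1 - 1*2) = -4 + (1 - 2) = -4 - 1 = -5)
r(H) = 1/(4*H)
q(O) = √O/64 (q(O) = (1/(4*((-5 + 1)²)))*√O = (1/(4*((-4)²)))*√O = ((¼)/16)*√O = ((¼)*(1/16))*√O = √O/64)
(-2*(-3 + 0))*(q((-1)⁴) + 24) = (-2*(-3 + 0))*(√((-1)⁴)/64 + 24) = (-2*(-3))*(√1/64 + 24) = 6*((1/64)*1 + 24) = 6*(1/64 + 24) = 6*(1537/64) = 4611/32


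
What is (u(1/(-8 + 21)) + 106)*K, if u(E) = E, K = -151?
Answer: -208229/13 ≈ -16018.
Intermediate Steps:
(u(1/(-8 + 21)) + 106)*K = (1/(-8 + 21) + 106)*(-151) = (1/13 + 106)*(-151) = (1379/13)*(-151) = -208229/13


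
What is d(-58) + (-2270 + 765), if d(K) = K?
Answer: -1563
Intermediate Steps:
d(-58) + (-2270 + 765) = -58 + (-2270 + 765) = -58 - 1505 = -1563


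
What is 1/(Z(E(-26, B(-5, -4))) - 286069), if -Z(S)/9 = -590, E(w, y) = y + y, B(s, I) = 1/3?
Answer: -1/280759 ≈ -3.5618e-6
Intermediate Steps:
B(s, I) = 1/3
E(w, y) = 2*y
Z(S) = 5310 (Z(S) = -9*(-590) = 5310)
1/(Z(E(-26, B(-5, -4))) - 286069) = 1/(5310 - 286069) = 1/(-280759) = -1/280759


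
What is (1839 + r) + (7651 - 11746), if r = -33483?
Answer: -35739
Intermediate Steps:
(1839 + r) + (7651 - 11746) = (1839 - 33483) + (7651 - 11746) = -31644 - 4095 = -35739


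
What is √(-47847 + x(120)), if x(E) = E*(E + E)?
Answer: I*√19047 ≈ 138.01*I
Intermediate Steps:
x(E) = 2*E² (x(E) = E*(2*E) = 2*E²)
√(-47847 + x(120)) = √(-47847 + 2*120²) = √(-47847 + 2*14400) = √(-47847 + 28800) = √(-19047) = I*√19047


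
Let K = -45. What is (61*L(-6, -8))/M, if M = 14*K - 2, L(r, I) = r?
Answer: 183/316 ≈ 0.57911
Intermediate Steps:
M = -632 (M = 14*(-45) - 2 = -630 - 2 = -632)
(61*L(-6, -8))/M = (61*(-6))/(-632) = -366*(-1/632) = 183/316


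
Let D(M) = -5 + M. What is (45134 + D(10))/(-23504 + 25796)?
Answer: 45139/2292 ≈ 19.694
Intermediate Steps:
(45134 + D(10))/(-23504 + 25796) = (45134 + (-5 + 10))/(-23504 + 25796) = (45134 + 5)/2292 = 45139*(1/2292) = 45139/2292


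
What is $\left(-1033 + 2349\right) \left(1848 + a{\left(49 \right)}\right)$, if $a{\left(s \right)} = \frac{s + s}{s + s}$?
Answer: $2433284$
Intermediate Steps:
$a{\left(s \right)} = 1$ ($a{\left(s \right)} = \frac{2 s}{2 s} = 2 s \frac{1}{2 s} = 1$)
$\left(-1033 + 2349\right) \left(1848 + a{\left(49 \right)}\right) = \left(-1033 + 2349\right) \left(1848 + 1\right) = 1316 \cdot 1849 = 2433284$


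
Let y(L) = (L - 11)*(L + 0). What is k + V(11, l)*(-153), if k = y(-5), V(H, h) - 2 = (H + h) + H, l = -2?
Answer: -3286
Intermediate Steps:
y(L) = L*(-11 + L) (y(L) = (-11 + L)*L = L*(-11 + L))
V(H, h) = 2 + h + 2*H (V(H, h) = 2 + ((H + h) + H) = 2 + (h + 2*H) = 2 + h + 2*H)
k = 80 (k = -5*(-11 - 5) = -5*(-16) = 80)
k + V(11, l)*(-153) = 80 + (2 - 2 + 2*11)*(-153) = 80 + (2 - 2 + 22)*(-153) = 80 + 22*(-153) = 80 - 3366 = -3286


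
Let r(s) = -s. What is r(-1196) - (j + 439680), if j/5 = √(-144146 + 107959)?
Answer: -438484 - 5*I*√36187 ≈ -4.3848e+5 - 951.14*I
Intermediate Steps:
j = 5*I*√36187 (j = 5*√(-144146 + 107959) = 5*√(-36187) = 5*(I*√36187) = 5*I*√36187 ≈ 951.14*I)
r(-1196) - (j + 439680) = -1*(-1196) - (5*I*√36187 + 439680) = 1196 - (439680 + 5*I*√36187) = 1196 + (-439680 - 5*I*√36187) = -438484 - 5*I*√36187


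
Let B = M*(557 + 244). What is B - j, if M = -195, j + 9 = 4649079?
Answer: -4805265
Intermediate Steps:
j = 4649070 (j = -9 + 4649079 = 4649070)
B = -156195 (B = -195*(557 + 244) = -195*801 = -156195)
B - j = -156195 - 1*4649070 = -156195 - 4649070 = -4805265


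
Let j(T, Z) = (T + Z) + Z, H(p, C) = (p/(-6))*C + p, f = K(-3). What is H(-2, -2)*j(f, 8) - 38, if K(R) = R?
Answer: -218/3 ≈ -72.667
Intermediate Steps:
f = -3
H(p, C) = p - C*p/6 (H(p, C) = (-p/6)*C + p = -C*p/6 + p = p - C*p/6)
j(T, Z) = T + 2*Z
H(-2, -2)*j(f, 8) - 38 = ((⅙)*(-2)*(6 - 1*(-2)))*(-3 + 2*8) - 38 = ((⅙)*(-2)*(6 + 2))*(-3 + 16) - 38 = ((⅙)*(-2)*8)*13 - 38 = -8/3*13 - 38 = -104/3 - 38 = -218/3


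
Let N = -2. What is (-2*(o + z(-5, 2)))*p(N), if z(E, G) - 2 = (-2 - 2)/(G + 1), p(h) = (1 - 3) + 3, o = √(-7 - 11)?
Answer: -4/3 - 6*I*√2 ≈ -1.3333 - 8.4853*I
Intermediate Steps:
o = 3*I*√2 (o = √(-18) = 3*I*√2 ≈ 4.2426*I)
p(h) = 1 (p(h) = -2 + 3 = 1)
z(E, G) = 2 - 4/(1 + G) (z(E, G) = 2 + (-2 - 2)/(G + 1) = 2 - 4/(1 + G))
(-2*(o + z(-5, 2)))*p(N) = -2*(3*I*√2 + 2*(-1 + 2)/(1 + 2))*1 = -2*(3*I*√2 + 2*1/3)*1 = -2*(3*I*√2 + 2*(⅓)*1)*1 = -2*(3*I*√2 + ⅔)*1 = -2*(⅔ + 3*I*√2)*1 = (-4/3 - 6*I*√2)*1 = -4/3 - 6*I*√2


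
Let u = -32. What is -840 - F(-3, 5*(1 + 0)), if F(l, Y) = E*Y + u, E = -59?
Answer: -513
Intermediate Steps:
F(l, Y) = -32 - 59*Y (F(l, Y) = -59*Y - 32 = -32 - 59*Y)
-840 - F(-3, 5*(1 + 0)) = -840 - (-32 - 295*(1 + 0)) = -840 - (-32 - 295) = -840 - 1*(-327) = -840 + 327 = -513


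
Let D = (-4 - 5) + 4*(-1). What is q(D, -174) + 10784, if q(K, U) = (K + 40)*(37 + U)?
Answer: 7085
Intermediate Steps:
D = -13 (D = -9 - 4 = -13)
q(K, U) = (37 + U)*(40 + K) (q(K, U) = (40 + K)*(37 + U) = (37 + U)*(40 + K))
q(D, -174) + 10784 = (1480 + 37*(-13) + 40*(-174) - 13*(-174)) + 10784 = (1480 - 481 - 6960 + 2262) + 10784 = -3699 + 10784 = 7085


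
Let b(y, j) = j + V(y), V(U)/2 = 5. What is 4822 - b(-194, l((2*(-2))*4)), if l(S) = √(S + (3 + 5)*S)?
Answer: 4812 - 12*I ≈ 4812.0 - 12.0*I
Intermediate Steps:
V(U) = 10 (V(U) = 2*5 = 10)
l(S) = 3*√S (l(S) = √(S + 8*S) = √(9*S) = 3*√S)
b(y, j) = 10 + j (b(y, j) = j + 10 = 10 + j)
4822 - b(-194, l((2*(-2))*4)) = 4822 - (10 + 3*√((2*(-2))*4)) = 4822 - (10 + 3*√(-4*4)) = 4822 - (10 + 3*√(-16)) = 4822 - (10 + 3*(4*I)) = 4822 - (10 + 12*I) = 4822 + (-10 - 12*I) = 4812 - 12*I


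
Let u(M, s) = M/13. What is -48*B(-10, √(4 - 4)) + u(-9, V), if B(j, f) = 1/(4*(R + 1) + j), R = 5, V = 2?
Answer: -375/91 ≈ -4.1209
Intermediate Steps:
u(M, s) = M/13 (u(M, s) = M*(1/13) = M/13)
B(j, f) = 1/(24 + j) (B(j, f) = 1/(4*(5 + 1) + j) = 1/(4*6 + j) = 1/(24 + j))
-48*B(-10, √(4 - 4)) + u(-9, V) = -48/(24 - 10) + (1/13)*(-9) = -48/14 - 9/13 = -48*1/14 - 9/13 = -24/7 - 9/13 = -375/91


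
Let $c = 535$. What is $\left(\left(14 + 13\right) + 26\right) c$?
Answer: $28355$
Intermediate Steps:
$\left(\left(14 + 13\right) + 26\right) c = \left(\left(14 + 13\right) + 26\right) 535 = \left(27 + 26\right) 535 = 53 \cdot 535 = 28355$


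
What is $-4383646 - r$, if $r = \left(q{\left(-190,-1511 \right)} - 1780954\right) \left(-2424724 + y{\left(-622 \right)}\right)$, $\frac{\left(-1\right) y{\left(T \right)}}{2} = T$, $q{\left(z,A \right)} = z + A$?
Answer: $-4320233123046$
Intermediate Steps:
$q{\left(z,A \right)} = A + z$
$y{\left(T \right)} = - 2 T$
$r = 4320228739400$ ($r = \left(\left(-1511 - 190\right) - 1780954\right) \left(-2424724 - -1244\right) = \left(-1701 - 1780954\right) \left(-2424724 + 1244\right) = \left(-1782655\right) \left(-2423480\right) = 4320228739400$)
$-4383646 - r = -4383646 - 4320228739400 = -4320233123046$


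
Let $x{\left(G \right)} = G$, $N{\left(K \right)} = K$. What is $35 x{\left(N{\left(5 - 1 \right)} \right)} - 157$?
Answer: $-17$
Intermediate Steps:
$35 x{\left(N{\left(5 - 1 \right)} \right)} - 157 = 35 \left(5 - 1\right) - 157 = 35 \cdot 4 - 157 = 140 - 157 = -17$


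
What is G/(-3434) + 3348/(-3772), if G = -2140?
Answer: -428119/1619131 ≈ -0.26441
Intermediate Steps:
G/(-3434) + 3348/(-3772) = -2140/(-3434) + 3348/(-3772) = -2140*(-1/3434) + 3348*(-1/3772) = 1070/1717 - 837/943 = -428119/1619131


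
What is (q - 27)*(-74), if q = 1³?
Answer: 1924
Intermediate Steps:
q = 1
(q - 27)*(-74) = (1 - 27)*(-74) = -26*(-74) = 1924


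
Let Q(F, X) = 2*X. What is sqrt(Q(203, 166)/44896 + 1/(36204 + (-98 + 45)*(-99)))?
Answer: sqrt(401467423865442)/232623012 ≈ 0.086134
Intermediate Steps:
sqrt(Q(203, 166)/44896 + 1/(36204 + (-98 + 45)*(-99))) = sqrt((2*166)/44896 + 1/(36204 + (-98 + 45)*(-99))) = sqrt(332*(1/44896) + 1/(36204 - 53*(-99))) = sqrt(83/11224 + 1/(36204 + 5247)) = sqrt(83/11224 + 1/41451) = sqrt(3451657/465246024) = sqrt(401467423865442)/232623012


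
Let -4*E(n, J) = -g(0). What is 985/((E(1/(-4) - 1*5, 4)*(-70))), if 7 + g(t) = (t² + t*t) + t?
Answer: 394/49 ≈ 8.0408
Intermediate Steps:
g(t) = -7 + t + 2*t² (g(t) = -7 + ((t² + t*t) + t) = -7 + ((t² + t²) + t) = -7 + (2*t² + t) = -7 + (t + 2*t²) = -7 + t + 2*t²)
E(n, J) = -7/4 (E(n, J) = -(-1)*(-7 + 0 + 2*0²)/4 = -(-1)*(-7 + 0 + 2*0)/4 = -(-1)*(-7 + 0 + 0)/4 = -(-1)*(-7)/4 = -¼*7 = -7/4)
985/((E(1/(-4) - 1*5, 4)*(-70))) = 985/((-7/4*(-70))) = 985/(245/2) = 985*(2/245) = 394/49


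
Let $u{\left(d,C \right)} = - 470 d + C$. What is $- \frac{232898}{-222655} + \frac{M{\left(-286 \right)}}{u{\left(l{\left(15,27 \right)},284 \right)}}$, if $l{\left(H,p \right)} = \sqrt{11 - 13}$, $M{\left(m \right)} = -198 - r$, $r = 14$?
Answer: $\frac{13534168156}{14540930085} - \frac{12455 i \sqrt{2}}{65307} \approx 0.93076 - 0.26971 i$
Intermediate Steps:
$M{\left(m \right)} = -212$ ($M{\left(m \right)} = -198 - 14 = -212$)
$l{\left(H,p \right)} = i \sqrt{2}$ ($l{\left(H,p \right)} = \sqrt{-2} = i \sqrt{2}$)
$u{\left(d,C \right)} = C - 470 d$
$- \frac{232898}{-222655} + \frac{M{\left(-286 \right)}}{u{\left(l{\left(15,27 \right)},284 \right)}} = - \frac{232898}{-222655} - \frac{212}{284 - 470 i \sqrt{2}} = \left(-232898\right) \left(- \frac{1}{222655}\right) - \frac{212}{284 - 470 i \sqrt{2}} = \frac{232898}{222655} - \frac{212}{284 - 470 i \sqrt{2}}$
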